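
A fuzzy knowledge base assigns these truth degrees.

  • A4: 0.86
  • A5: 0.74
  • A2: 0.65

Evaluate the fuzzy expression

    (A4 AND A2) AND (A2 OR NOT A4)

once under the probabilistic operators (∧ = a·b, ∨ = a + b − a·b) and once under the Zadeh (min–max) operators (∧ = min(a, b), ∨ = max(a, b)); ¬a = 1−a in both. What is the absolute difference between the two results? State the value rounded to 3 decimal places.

Under probabilistic:
  A4 AND A2 = a·b on (0.8600, 0.6500) = 0.5590
  NOT A4 = 1 − 0.8600 = 0.1400
  A2 OR NOT A4 = a + b − a·b on (0.6500, 0.1400) = 0.6990
  (A4 AND A2) AND (A2 OR NOT A4) = a·b on (0.5590, 0.6990) = 0.3907
  → value = 0.3907
Under Zadeh (min–max):
  A4 AND A2 = min(a, b) on (0.86, 0.65) = 0.65
  NOT A4 = 1 − 0.86 = 0.14
  A2 OR NOT A4 = max(a, b) on (0.65, 0.14) = 0.65
  (A4 AND A2) AND (A2 OR NOT A4) = min(a, b) on (0.65, 0.65) = 0.65
  → value = 0.6500
|0.3907 − 0.6500| = 0.259

0.259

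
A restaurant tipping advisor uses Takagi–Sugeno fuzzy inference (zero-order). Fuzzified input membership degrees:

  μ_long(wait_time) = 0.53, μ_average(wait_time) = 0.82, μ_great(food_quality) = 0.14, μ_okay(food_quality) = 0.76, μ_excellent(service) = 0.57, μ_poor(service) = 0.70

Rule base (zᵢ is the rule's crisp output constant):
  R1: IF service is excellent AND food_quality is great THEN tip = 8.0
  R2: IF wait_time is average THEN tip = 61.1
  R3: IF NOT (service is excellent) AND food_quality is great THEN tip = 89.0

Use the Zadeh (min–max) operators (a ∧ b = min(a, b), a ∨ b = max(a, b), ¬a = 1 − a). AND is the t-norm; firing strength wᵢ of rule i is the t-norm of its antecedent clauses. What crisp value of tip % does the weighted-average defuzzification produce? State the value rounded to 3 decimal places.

57.893

R1 (z=8.0): excellent=0.57, great=0.14; AND[min(a, b)] → w = 0.14
R2 (z=61.1): average=0.82 → w = 0.82
R3 (z=89.0): ¬excellent=1−0.57=0.43, great=0.14; AND[min(a, b)] → w = 0.14
Weighted average = (0.14·8.0 + 0.82·61.1 + 0.14·89.0) / (0.14 + 0.82 + 0.14)
  = 63.6820 / 1.1000 = 57.893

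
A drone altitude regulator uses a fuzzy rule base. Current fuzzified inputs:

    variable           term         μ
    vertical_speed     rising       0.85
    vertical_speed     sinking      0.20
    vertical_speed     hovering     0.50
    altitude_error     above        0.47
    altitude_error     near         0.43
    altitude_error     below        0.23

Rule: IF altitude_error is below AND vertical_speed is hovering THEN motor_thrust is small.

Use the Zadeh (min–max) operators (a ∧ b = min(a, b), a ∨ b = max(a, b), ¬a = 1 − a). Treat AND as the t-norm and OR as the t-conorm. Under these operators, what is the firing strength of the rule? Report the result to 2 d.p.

0.23

firing strength: below=0.23, hovering=0.50; AND[min(a, b)] → w = 0.23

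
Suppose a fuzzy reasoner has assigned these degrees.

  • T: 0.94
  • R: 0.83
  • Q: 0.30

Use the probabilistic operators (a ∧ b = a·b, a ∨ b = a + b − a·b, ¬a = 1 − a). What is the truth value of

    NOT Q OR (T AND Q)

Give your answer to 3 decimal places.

0.785

NOT Q = 1 − 0.3000 = 0.7000
T AND Q = a·b on (0.9400, 0.3000) = 0.2820
NOT Q OR (T AND Q) = a + b − a·b on (0.7000, 0.2820) = 0.7846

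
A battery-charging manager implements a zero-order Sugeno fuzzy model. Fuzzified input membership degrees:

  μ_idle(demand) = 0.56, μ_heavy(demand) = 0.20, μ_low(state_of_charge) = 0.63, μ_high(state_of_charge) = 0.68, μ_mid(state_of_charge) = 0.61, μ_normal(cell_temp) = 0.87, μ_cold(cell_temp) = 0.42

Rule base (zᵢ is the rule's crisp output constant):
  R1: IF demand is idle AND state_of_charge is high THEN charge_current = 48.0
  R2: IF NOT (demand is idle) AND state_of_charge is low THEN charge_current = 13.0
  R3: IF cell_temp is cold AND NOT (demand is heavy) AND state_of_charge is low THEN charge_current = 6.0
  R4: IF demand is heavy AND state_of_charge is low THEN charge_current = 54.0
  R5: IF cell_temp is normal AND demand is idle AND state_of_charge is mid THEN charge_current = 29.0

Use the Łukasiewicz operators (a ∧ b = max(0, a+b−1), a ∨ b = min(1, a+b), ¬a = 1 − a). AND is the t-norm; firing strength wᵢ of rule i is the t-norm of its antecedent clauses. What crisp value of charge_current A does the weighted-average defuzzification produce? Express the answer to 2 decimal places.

R1 (z=48.0): idle=0.56, high=0.68; AND[max(0, a+b−1)] → w = 0.24
R2 (z=13.0): ¬idle=1−0.56=0.44, low=0.63; AND[max(0, a+b−1)] → w = 0.07
R3 (z=6.0): cold=0.42, ¬heavy=1−0.20=0.80, low=0.63; AND[max(0, a+b−1)] → w = 0.00
R4 (z=54.0): heavy=0.20, low=0.63; AND[max(0, a+b−1)] → w = 0.00
R5 (z=29.0): normal=0.87, idle=0.56, mid=0.61; AND[max(0, a+b−1)] → w = 0.04
Weighted average = (0.24·48.0 + 0.07·13.0 + 0.00·6.0 + 0.00·54.0 + 0.04·29.0) / (0.24 + 0.07 + 0.00 + 0.00 + 0.04)
  = 13.5900 / 0.3500 = 38.83

38.83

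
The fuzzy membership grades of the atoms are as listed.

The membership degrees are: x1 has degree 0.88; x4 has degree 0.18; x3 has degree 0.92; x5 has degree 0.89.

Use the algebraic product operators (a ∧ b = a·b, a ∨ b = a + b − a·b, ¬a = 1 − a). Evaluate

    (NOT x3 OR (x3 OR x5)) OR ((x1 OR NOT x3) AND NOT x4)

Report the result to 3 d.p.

0.998

NOT x3 = 1 − 0.9200 = 0.0800
x3 OR x5 = a + b − a·b on (0.9200, 0.8900) = 0.9912
NOT x3 OR (x3 OR x5) = a + b − a·b on (0.0800, 0.9912) = 0.9919
NOT x3 = 1 − 0.9200 = 0.0800
x1 OR NOT x3 = a + b − a·b on (0.8800, 0.0800) = 0.8896
NOT x4 = 1 − 0.1800 = 0.8200
(x1 OR NOT x3) AND NOT x4 = a·b on (0.8896, 0.8200) = 0.7295
(NOT x3 OR (x3 OR x5)) OR ((x1 OR NOT x3) AND NOT x4) = a + b − a·b on (0.9919, 0.7295) = 0.9978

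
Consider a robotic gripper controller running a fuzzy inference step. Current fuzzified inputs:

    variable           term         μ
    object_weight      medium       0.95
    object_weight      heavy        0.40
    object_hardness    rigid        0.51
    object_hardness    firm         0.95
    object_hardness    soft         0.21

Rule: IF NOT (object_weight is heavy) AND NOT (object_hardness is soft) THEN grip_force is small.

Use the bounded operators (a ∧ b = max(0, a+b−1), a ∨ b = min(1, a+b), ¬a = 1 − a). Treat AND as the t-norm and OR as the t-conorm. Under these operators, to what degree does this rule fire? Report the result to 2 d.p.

firing strength: ¬heavy=1−0.40=0.60, ¬soft=1−0.21=0.79; AND[max(0, a+b−1)] → w = 0.39

0.39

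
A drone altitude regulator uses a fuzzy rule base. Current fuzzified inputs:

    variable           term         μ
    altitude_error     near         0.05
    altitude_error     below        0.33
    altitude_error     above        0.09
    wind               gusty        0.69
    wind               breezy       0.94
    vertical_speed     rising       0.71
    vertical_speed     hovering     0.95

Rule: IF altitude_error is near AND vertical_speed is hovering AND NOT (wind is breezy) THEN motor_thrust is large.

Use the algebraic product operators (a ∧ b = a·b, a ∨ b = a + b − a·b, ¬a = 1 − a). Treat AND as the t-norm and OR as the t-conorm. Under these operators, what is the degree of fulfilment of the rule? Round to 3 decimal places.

firing strength: near=0.05, hovering=0.95, ¬breezy=1−0.94=0.06; AND[a·b] → w = 0.0029

0.003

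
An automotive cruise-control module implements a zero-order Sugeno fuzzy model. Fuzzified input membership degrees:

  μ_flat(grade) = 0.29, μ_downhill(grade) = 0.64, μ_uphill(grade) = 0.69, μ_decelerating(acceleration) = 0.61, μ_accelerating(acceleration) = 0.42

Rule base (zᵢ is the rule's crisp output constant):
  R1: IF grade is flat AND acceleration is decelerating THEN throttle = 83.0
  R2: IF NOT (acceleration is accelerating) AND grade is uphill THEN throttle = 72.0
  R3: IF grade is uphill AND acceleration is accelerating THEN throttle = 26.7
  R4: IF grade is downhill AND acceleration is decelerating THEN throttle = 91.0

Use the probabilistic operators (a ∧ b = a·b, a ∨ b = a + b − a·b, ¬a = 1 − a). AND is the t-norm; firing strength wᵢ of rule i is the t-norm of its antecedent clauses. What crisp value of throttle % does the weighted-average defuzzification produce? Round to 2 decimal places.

69.01

R1 (z=83.0): flat=0.29, decelerating=0.61; AND[a·b] → w = 0.1769
R2 (z=72.0): ¬accelerating=1−0.42=0.58, uphill=0.69; AND[a·b] → w = 0.4002
R3 (z=26.7): uphill=0.69, accelerating=0.42; AND[a·b] → w = 0.2898
R4 (z=91.0): downhill=0.64, decelerating=0.61; AND[a·b] → w = 0.3904
Weighted average = (0.1769·83.0 + 0.4002·72.0 + 0.2898·26.7 + 0.3904·91.0) / (0.1769 + 0.4002 + 0.2898 + 0.3904)
  = 86.7612 / 1.2573 = 69.01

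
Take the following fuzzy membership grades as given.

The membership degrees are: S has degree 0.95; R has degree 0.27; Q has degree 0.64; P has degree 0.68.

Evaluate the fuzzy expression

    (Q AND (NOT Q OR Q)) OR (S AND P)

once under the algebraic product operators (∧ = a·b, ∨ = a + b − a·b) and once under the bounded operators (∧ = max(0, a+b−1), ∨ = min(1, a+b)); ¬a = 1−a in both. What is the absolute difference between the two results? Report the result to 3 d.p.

Under algebraic product:
  NOT Q = 1 − 0.6400 = 0.3600
  NOT Q OR Q = a + b − a·b on (0.3600, 0.6400) = 0.7696
  Q AND (NOT Q OR Q) = a·b on (0.6400, 0.7696) = 0.4925
  S AND P = a·b on (0.9500, 0.6800) = 0.6460
  (Q AND (NOT Q OR Q)) OR (S AND P) = a + b − a·b on (0.4925, 0.6460) = 0.8204
  → value = 0.8204
Under bounded:
  NOT Q = 1 − 0.64 = 0.36
  NOT Q OR Q = min(1, a+b) on (0.36, 0.64) = 1.00
  Q AND (NOT Q OR Q) = max(0, a+b−1) on (0.64, 1.00) = 0.64
  S AND P = max(0, a+b−1) on (0.95, 0.68) = 0.63
  (Q AND (NOT Q OR Q)) OR (S AND P) = min(1, a+b) on (0.64, 0.63) = 1.00
  → value = 1.0000
|0.8204 − 1.0000| = 0.180

0.180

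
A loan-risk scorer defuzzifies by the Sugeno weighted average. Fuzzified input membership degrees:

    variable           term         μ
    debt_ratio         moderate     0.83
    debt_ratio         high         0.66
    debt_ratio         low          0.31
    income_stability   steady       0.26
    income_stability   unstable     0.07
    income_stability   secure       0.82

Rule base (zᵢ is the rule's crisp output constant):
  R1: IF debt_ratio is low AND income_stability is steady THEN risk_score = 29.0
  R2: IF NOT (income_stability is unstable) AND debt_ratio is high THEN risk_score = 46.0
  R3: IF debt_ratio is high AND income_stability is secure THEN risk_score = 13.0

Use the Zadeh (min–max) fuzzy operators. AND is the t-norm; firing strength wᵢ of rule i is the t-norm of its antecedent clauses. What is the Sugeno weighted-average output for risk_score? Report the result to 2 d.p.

R1 (z=29.0): low=0.31, steady=0.26; AND[min(a, b)] → w = 0.26
R2 (z=46.0): ¬unstable=1−0.07=0.93, high=0.66; AND[min(a, b)] → w = 0.66
R3 (z=13.0): high=0.66, secure=0.82; AND[min(a, b)] → w = 0.66
Weighted average = (0.26·29.0 + 0.66·46.0 + 0.66·13.0) / (0.26 + 0.66 + 0.66)
  = 46.4800 / 1.5800 = 29.42

29.42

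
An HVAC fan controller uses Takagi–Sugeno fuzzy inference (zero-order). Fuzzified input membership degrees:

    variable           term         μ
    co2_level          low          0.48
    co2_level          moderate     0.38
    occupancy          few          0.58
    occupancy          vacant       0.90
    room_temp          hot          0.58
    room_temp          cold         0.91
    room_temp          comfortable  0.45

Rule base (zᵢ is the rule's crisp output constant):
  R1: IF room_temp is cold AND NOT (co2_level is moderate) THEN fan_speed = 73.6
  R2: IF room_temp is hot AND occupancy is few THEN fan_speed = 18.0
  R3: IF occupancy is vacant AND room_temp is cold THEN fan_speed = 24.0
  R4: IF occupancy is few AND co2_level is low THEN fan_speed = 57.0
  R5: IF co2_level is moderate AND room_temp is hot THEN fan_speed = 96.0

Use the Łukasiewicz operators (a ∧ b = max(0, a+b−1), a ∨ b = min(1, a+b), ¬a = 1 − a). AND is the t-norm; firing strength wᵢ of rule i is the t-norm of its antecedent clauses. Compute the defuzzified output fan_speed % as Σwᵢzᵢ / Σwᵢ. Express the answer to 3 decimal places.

R1 (z=73.6): cold=0.91, ¬moderate=1−0.38=0.62; AND[max(0, a+b−1)] → w = 0.53
R2 (z=18.0): hot=0.58, few=0.58; AND[max(0, a+b−1)] → w = 0.16
R3 (z=24.0): vacant=0.90, cold=0.91; AND[max(0, a+b−1)] → w = 0.81
R4 (z=57.0): few=0.58, low=0.48; AND[max(0, a+b−1)] → w = 0.06
R5 (z=96.0): moderate=0.38, hot=0.58; AND[max(0, a+b−1)] → w = 0.00
Weighted average = (0.53·73.6 + 0.16·18.0 + 0.81·24.0 + 0.06·57.0 + 0.00·96.0) / (0.53 + 0.16 + 0.81 + 0.06 + 0.00)
  = 64.7480 / 1.5600 = 41.505

41.505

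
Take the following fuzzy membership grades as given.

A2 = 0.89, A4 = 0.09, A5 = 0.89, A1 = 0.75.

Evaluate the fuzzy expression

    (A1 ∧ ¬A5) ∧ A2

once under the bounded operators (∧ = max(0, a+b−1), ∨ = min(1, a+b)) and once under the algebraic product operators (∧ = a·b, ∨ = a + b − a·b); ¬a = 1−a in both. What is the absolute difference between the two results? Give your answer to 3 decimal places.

Under bounded:
  ¬A5 = 1 − 0.89 = 0.11
  A1 ∧ ¬A5 = max(0, a+b−1) on (0.75, 0.11) = 0.00
  (A1 ∧ ¬A5) ∧ A2 = max(0, a+b−1) on (0.00, 0.89) = 0.00
  → value = 0.0000
Under algebraic product:
  ¬A5 = 1 − 0.8900 = 0.1100
  A1 ∧ ¬A5 = a·b on (0.7500, 0.1100) = 0.0825
  (A1 ∧ ¬A5) ∧ A2 = a·b on (0.0825, 0.8900) = 0.0734
  → value = 0.0734
|0.0000 − 0.0734| = 0.073

0.073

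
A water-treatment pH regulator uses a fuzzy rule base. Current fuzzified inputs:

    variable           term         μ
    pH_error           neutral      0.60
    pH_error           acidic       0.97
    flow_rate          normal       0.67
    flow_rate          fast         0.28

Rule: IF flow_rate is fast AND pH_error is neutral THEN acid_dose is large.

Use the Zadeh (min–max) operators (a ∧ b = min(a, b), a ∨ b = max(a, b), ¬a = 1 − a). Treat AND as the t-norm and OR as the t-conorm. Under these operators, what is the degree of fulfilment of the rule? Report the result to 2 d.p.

firing strength: fast=0.28, neutral=0.60; AND[min(a, b)] → w = 0.28

0.28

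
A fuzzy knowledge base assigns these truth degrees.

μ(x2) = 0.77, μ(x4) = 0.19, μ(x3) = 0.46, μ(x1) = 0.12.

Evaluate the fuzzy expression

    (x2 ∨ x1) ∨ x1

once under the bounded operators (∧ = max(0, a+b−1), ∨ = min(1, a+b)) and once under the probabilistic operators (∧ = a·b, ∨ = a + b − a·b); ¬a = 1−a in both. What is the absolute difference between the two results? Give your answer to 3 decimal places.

0.178

Under bounded:
  x2 ∨ x1 = min(1, a+b) on (0.77, 0.12) = 0.89
  (x2 ∨ x1) ∨ x1 = min(1, a+b) on (0.89, 0.12) = 1.00
  → value = 1.0000
Under probabilistic:
  x2 ∨ x1 = a + b − a·b on (0.7700, 0.1200) = 0.7976
  (x2 ∨ x1) ∨ x1 = a + b − a·b on (0.7976, 0.1200) = 0.8219
  → value = 0.8219
|1.0000 − 0.8219| = 0.178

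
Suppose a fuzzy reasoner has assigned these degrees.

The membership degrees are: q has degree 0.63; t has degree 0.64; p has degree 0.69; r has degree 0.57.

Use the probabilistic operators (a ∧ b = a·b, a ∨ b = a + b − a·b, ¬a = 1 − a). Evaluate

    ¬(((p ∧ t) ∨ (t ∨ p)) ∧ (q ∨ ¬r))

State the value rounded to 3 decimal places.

0.260

p ∧ t = a·b on (0.6900, 0.6400) = 0.4416
t ∨ p = a + b − a·b on (0.6400, 0.6900) = 0.8884
(p ∧ t) ∨ (t ∨ p) = a + b − a·b on (0.4416, 0.8884) = 0.9377
¬r = 1 − 0.5700 = 0.4300
q ∨ ¬r = a + b − a·b on (0.6300, 0.4300) = 0.7891
((p ∧ t) ∨ (t ∨ p)) ∧ (q ∨ ¬r) = a·b on (0.9377, 0.7891) = 0.7399
¬(((p ∧ t) ∨ (t ∨ p)) ∧ (q ∨ ¬r)) = 1 − 0.7399 = 0.2601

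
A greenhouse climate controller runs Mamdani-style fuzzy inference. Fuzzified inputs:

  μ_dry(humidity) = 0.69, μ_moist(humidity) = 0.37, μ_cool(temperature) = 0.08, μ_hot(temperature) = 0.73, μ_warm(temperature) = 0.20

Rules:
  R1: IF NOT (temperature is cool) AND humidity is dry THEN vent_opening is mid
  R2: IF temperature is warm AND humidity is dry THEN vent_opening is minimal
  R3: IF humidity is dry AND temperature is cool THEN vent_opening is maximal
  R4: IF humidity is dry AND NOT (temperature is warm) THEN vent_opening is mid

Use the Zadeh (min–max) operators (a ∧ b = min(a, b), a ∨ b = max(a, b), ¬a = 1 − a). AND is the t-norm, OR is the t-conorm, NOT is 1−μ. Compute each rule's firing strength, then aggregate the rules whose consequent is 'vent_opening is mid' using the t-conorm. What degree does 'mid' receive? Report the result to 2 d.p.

R1: ¬cool=1−0.08=0.92, dry=0.69; AND[min(a, b)] → w = 0.69
R2: warm=0.20, dry=0.69; AND[min(a, b)] → w = 0.20
R3: dry=0.69, cool=0.08; AND[min(a, b)] → w = 0.08
R4: dry=0.69, ¬warm=1−0.20=0.80; AND[min(a, b)] → w = 0.69
Rules with consequent 'mid': {R1, R4} → strengths 0.69, 0.69
Aggregate via t-conorm [max(a, b)]: 0.69

0.69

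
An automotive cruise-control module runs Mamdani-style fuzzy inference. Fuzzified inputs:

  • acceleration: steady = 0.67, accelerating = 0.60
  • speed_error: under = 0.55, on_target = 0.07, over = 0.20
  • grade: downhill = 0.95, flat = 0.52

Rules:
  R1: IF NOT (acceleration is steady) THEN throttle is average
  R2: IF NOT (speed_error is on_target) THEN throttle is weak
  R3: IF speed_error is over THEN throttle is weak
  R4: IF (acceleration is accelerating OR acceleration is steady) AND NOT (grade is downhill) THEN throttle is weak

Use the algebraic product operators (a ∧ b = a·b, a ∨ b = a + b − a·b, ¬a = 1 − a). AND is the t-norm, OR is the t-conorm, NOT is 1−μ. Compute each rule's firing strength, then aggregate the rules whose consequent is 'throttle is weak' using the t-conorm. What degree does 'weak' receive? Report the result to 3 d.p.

0.946

R1: ¬steady=1−0.67=0.33 → w = 0.3300
R2: ¬on_target=1−0.07=0.93 → w = 0.9300
R3: over=0.20 → w = 0.2000
R4: (accelerating=0.60 OR steady=0.67) = 0.8680; AND[a·b] with ¬downhill=1−0.95=0.05 → w = 0.0434
Rules with consequent 'weak': {R2, R3, R4} → strengths 0.9300, 0.2000, 0.0434
Aggregate via t-conorm [a + b − a·b]: 0.9464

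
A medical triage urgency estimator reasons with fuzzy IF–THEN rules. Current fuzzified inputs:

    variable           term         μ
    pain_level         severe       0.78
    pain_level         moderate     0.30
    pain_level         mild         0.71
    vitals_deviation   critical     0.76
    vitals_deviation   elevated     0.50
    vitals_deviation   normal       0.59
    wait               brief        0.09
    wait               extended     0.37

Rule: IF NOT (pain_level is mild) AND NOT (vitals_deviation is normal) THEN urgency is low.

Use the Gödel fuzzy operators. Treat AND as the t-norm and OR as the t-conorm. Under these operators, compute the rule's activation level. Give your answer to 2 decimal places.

firing strength: ¬mild=1−0.71=0.29, ¬normal=1−0.59=0.41; AND[min(a, b)] → w = 0.29

0.29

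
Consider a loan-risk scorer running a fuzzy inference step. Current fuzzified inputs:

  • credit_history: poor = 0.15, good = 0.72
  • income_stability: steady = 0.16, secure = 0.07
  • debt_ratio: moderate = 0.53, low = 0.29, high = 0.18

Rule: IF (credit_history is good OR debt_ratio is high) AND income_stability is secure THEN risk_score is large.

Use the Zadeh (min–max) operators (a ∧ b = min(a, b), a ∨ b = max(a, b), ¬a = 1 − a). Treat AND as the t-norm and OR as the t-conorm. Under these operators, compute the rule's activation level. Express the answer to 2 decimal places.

0.07

firing strength: (good=0.72 OR high=0.18) = 0.72; AND[min(a, b)] with secure=0.07 → w = 0.07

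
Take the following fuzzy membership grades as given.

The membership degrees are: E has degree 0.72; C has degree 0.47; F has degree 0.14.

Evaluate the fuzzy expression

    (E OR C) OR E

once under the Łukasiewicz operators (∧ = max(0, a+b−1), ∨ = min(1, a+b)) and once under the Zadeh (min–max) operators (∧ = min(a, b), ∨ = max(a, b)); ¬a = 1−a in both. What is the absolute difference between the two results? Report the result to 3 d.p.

0.280

Under Łukasiewicz:
  E OR C = min(1, a+b) on (0.72, 0.47) = 1.00
  (E OR C) OR E = min(1, a+b) on (1.00, 0.72) = 1.00
  → value = 1.0000
Under Zadeh (min–max):
  E OR C = max(a, b) on (0.72, 0.47) = 0.72
  (E OR C) OR E = max(a, b) on (0.72, 0.72) = 0.72
  → value = 0.7200
|1.0000 − 0.7200| = 0.280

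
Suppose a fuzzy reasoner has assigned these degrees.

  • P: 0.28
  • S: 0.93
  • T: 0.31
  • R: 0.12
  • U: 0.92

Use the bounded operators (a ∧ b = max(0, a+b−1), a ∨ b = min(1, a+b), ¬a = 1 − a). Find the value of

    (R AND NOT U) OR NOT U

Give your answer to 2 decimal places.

NOT U = 1 − 0.92 = 0.08
R AND NOT U = max(0, a+b−1) on (0.12, 0.08) = 0.00
NOT U = 1 − 0.92 = 0.08
(R AND NOT U) OR NOT U = min(1, a+b) on (0.00, 0.08) = 0.08

0.08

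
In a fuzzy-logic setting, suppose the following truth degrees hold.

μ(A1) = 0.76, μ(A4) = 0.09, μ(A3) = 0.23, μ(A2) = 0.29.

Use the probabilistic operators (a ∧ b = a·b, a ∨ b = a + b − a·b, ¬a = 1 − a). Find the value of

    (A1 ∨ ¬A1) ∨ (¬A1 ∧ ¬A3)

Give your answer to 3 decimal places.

0.851

¬A1 = 1 − 0.7600 = 0.2400
A1 ∨ ¬A1 = a + b − a·b on (0.7600, 0.2400) = 0.8176
¬A1 = 1 − 0.7600 = 0.2400
¬A3 = 1 − 0.2300 = 0.7700
¬A1 ∧ ¬A3 = a·b on (0.2400, 0.7700) = 0.1848
(A1 ∨ ¬A1) ∨ (¬A1 ∧ ¬A3) = a + b − a·b on (0.8176, 0.1848) = 0.8513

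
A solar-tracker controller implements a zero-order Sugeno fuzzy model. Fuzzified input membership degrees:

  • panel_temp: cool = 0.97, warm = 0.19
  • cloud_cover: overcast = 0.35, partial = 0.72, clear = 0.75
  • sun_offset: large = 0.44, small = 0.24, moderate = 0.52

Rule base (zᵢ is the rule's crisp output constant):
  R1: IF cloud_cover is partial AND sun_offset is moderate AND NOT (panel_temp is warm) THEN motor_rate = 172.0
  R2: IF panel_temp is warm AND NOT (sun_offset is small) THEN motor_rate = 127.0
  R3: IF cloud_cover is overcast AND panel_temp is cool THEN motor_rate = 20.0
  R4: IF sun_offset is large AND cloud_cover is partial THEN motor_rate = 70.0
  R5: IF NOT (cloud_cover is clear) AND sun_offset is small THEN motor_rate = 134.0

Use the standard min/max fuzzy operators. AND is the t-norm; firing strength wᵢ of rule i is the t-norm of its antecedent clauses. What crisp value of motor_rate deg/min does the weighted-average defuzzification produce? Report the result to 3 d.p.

R1 (z=172.0): partial=0.72, moderate=0.52, ¬warm=1−0.19=0.81; AND[min(a, b)] → w = 0.52
R2 (z=127.0): warm=0.19, ¬small=1−0.24=0.76; AND[min(a, b)] → w = 0.19
R3 (z=20.0): overcast=0.35, cool=0.97; AND[min(a, b)] → w = 0.35
R4 (z=70.0): large=0.44, partial=0.72; AND[min(a, b)] → w = 0.44
R5 (z=134.0): ¬clear=1−0.75=0.25, small=0.24; AND[min(a, b)] → w = 0.24
Weighted average = (0.52·172.0 + 0.19·127.0 + 0.35·20.0 + 0.44·70.0 + 0.24·134.0) / (0.52 + 0.19 + 0.35 + 0.44 + 0.24)
  = 183.5300 / 1.7400 = 105.477

105.477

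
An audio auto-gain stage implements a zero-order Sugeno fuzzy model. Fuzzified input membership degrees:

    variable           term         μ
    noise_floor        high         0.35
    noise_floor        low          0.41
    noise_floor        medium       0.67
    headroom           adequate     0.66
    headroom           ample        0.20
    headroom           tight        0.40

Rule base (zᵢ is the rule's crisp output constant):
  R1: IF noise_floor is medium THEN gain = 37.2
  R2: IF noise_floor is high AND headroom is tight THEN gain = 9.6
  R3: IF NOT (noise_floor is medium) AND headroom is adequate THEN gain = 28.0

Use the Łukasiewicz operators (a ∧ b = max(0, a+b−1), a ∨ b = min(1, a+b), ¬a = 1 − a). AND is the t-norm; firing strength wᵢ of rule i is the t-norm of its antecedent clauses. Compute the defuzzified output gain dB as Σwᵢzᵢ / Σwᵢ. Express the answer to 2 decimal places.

R1 (z=37.2): medium=0.67 → w = 0.67
R2 (z=9.6): high=0.35, tight=0.40; AND[max(0, a+b−1)] → w = 0.00
R3 (z=28.0): ¬medium=1−0.67=0.33, adequate=0.66; AND[max(0, a+b−1)] → w = 0.00
Weighted average = (0.67·37.2 + 0.00·9.6 + 0.00·28.0) / (0.67 + 0.00 + 0.00)
  = 24.9240 / 0.6700 = 37.20

37.20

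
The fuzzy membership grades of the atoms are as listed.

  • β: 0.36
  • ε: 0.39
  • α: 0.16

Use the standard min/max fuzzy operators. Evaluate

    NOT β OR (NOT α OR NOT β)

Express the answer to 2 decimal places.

0.84

NOT β = 1 − 0.36 = 0.64
NOT α = 1 − 0.16 = 0.84
NOT β = 1 − 0.36 = 0.64
NOT α OR NOT β = max(a, b) on (0.84, 0.64) = 0.84
NOT β OR (NOT α OR NOT β) = max(a, b) on (0.64, 0.84) = 0.84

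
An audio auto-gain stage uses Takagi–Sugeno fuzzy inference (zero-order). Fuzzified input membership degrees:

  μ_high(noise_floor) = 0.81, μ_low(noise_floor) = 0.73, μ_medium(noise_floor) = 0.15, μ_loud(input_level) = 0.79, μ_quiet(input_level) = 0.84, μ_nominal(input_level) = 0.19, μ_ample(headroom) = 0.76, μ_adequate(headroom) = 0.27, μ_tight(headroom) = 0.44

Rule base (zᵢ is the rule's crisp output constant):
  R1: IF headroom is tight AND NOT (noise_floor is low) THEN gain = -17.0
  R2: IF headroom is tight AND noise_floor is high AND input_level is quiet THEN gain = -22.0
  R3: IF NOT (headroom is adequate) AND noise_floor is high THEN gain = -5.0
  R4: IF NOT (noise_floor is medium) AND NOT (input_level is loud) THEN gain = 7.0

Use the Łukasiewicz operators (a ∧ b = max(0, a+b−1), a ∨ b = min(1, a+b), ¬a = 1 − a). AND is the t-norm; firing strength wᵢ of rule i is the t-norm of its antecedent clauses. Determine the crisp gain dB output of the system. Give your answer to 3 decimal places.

R1 (z=-17.0): tight=0.44, ¬low=1−0.73=0.27; AND[max(0, a+b−1)] → w = 0.00
R2 (z=-22.0): tight=0.44, high=0.81, quiet=0.84; AND[max(0, a+b−1)] → w = 0.09
R3 (z=-5.0): ¬adequate=1−0.27=0.73, high=0.81; AND[max(0, a+b−1)] → w = 0.54
R4 (z=7.0): ¬medium=1−0.15=0.85, ¬loud=1−0.79=0.21; AND[max(0, a+b−1)] → w = 0.06
Weighted average = (0.00·-17.0 + 0.09·-22.0 + 0.54·-5.0 + 0.06·7.0) / (0.00 + 0.09 + 0.54 + 0.06)
  = -4.2600 / 0.6900 = -6.174

-6.174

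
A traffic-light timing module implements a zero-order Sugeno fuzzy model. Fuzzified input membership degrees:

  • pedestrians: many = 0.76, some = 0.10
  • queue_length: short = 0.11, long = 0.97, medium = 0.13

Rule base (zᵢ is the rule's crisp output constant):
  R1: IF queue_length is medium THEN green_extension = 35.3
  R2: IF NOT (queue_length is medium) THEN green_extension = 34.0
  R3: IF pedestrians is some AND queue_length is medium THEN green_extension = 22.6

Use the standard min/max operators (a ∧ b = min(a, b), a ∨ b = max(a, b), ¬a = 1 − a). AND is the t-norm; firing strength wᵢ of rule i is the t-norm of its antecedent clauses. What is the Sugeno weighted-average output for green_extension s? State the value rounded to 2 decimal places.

R1 (z=35.3): medium=0.13 → w = 0.13
R2 (z=34.0): ¬medium=1−0.13=0.87 → w = 0.87
R3 (z=22.6): some=0.10, medium=0.13; AND[min(a, b)] → w = 0.10
Weighted average = (0.13·35.3 + 0.87·34.0 + 0.10·22.6) / (0.13 + 0.87 + 0.10)
  = 36.4290 / 1.1000 = 33.12

33.12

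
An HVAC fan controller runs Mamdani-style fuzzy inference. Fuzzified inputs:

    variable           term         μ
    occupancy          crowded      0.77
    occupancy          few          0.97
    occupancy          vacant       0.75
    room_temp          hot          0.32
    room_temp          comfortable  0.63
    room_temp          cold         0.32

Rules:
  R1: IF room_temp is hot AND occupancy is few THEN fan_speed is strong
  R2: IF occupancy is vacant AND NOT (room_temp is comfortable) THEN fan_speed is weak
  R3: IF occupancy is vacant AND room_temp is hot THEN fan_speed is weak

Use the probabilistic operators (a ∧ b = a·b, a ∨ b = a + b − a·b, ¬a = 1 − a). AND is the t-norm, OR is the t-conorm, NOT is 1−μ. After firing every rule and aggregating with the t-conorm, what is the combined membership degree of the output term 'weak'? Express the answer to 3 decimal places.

0.451

R1: hot=0.32, few=0.97; AND[a·b] → w = 0.3104
R2: vacant=0.75, ¬comfortable=1−0.63=0.37; AND[a·b] → w = 0.2775
R3: vacant=0.75, hot=0.32; AND[a·b] → w = 0.2400
Rules with consequent 'weak': {R2, R3} → strengths 0.2775, 0.2400
Aggregate via t-conorm [a + b − a·b]: 0.4509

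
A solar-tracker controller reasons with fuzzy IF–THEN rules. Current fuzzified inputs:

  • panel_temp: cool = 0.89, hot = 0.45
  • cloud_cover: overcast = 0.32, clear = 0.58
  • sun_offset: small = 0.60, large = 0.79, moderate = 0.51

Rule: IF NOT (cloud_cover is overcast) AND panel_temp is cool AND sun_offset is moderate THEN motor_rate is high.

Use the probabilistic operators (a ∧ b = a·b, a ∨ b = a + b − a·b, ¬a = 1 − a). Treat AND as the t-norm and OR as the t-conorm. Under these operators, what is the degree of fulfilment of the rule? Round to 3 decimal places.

firing strength: ¬overcast=1−0.32=0.68, cool=0.89, moderate=0.51; AND[a·b] → w = 0.3087

0.309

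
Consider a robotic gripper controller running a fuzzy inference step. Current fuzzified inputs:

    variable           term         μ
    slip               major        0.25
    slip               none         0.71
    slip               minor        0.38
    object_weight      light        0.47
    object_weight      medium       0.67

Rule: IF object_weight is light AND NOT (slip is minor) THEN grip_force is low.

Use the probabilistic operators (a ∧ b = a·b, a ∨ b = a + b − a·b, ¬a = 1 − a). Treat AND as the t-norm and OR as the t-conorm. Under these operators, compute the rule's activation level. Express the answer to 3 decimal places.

firing strength: light=0.47, ¬minor=1−0.38=0.62; AND[a·b] → w = 0.2914

0.291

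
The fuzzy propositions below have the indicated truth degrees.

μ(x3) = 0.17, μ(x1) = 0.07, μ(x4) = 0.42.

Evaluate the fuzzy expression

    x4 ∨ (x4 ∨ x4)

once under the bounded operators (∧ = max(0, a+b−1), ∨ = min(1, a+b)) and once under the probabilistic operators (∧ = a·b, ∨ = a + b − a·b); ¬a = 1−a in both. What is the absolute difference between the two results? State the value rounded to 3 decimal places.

Under bounded:
  x4 ∨ x4 = min(1, a+b) on (0.42, 0.42) = 0.84
  x4 ∨ (x4 ∨ x4) = min(1, a+b) on (0.42, 0.84) = 1.00
  → value = 1.0000
Under probabilistic:
  x4 ∨ x4 = a + b − a·b on (0.4200, 0.4200) = 0.6636
  x4 ∨ (x4 ∨ x4) = a + b − a·b on (0.4200, 0.6636) = 0.8049
  → value = 0.8049
|1.0000 − 0.8049| = 0.195

0.195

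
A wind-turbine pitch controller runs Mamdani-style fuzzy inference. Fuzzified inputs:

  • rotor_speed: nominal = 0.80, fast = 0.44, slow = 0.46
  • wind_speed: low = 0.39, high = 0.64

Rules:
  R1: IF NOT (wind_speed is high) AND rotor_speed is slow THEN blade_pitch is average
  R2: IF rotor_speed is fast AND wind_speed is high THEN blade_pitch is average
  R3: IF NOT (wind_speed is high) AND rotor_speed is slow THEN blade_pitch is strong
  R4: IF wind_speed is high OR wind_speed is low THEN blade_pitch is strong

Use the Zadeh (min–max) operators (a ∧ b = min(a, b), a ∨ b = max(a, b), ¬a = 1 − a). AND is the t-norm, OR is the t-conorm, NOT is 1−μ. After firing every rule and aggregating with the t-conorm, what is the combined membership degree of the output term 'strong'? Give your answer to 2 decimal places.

0.64

R1: ¬high=1−0.64=0.36, slow=0.46; AND[min(a, b)] → w = 0.36
R2: fast=0.44, high=0.64; AND[min(a, b)] → w = 0.44
R3: ¬high=1−0.64=0.36, slow=0.46; AND[min(a, b)] → w = 0.36
R4: high=0.64, low=0.39; OR[max(a, b)] → w = 0.64
Rules with consequent 'strong': {R3, R4} → strengths 0.36, 0.64
Aggregate via t-conorm [max(a, b)]: 0.64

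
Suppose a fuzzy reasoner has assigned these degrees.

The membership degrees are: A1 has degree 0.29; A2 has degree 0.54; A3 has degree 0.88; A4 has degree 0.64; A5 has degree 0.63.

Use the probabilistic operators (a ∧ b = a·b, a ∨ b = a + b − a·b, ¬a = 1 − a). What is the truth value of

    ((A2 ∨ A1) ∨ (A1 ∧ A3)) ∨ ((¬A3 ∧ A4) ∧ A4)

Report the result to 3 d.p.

0.769

A2 ∨ A1 = a + b − a·b on (0.5400, 0.2900) = 0.6734
A1 ∧ A3 = a·b on (0.2900, 0.8800) = 0.2552
(A2 ∨ A1) ∨ (A1 ∧ A3) = a + b − a·b on (0.6734, 0.2552) = 0.7567
¬A3 = 1 − 0.8800 = 0.1200
¬A3 ∧ A4 = a·b on (0.1200, 0.6400) = 0.0768
(¬A3 ∧ A4) ∧ A4 = a·b on (0.0768, 0.6400) = 0.0492
((A2 ∨ A1) ∨ (A1 ∧ A3)) ∨ ((¬A3 ∧ A4) ∧ A4) = a + b − a·b on (0.7567, 0.0492) = 0.7687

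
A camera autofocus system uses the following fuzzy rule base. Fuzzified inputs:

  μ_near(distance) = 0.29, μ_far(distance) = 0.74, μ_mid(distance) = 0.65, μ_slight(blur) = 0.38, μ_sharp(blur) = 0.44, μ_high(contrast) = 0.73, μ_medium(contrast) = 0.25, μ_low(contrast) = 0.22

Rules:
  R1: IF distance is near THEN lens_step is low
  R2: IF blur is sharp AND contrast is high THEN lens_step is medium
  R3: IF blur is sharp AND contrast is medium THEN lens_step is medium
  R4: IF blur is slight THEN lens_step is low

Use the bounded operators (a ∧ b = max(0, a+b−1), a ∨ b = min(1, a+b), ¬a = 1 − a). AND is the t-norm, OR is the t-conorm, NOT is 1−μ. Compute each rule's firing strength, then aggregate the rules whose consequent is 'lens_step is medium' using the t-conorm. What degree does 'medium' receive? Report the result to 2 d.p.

R1: near=0.29 → w = 0.29
R2: sharp=0.44, high=0.73; AND[max(0, a+b−1)] → w = 0.17
R3: sharp=0.44, medium=0.25; AND[max(0, a+b−1)] → w = 0.00
R4: slight=0.38 → w = 0.38
Rules with consequent 'medium': {R2, R3} → strengths 0.17, 0.00
Aggregate via t-conorm [min(1, a+b)]: 0.17

0.17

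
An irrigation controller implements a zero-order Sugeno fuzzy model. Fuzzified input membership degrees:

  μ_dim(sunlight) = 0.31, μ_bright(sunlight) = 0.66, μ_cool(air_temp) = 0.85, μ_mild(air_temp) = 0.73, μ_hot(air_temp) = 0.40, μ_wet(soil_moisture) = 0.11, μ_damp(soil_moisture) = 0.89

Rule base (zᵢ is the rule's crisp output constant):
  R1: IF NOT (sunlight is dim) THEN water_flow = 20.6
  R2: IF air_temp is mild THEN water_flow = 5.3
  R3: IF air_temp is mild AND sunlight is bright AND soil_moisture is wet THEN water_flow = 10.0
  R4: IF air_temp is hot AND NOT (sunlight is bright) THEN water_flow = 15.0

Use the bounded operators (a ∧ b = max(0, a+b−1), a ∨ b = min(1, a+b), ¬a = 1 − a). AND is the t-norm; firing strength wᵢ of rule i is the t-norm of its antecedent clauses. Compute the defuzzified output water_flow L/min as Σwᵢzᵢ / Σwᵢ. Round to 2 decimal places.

R1 (z=20.6): ¬dim=1−0.31=0.69 → w = 0.69
R2 (z=5.3): mild=0.73 → w = 0.73
R3 (z=10.0): mild=0.73, bright=0.66, wet=0.11; AND[max(0, a+b−1)] → w = 0.00
R4 (z=15.0): hot=0.40, ¬bright=1−0.66=0.34; AND[max(0, a+b−1)] → w = 0.00
Weighted average = (0.69·20.6 + 0.73·5.3 + 0.00·10.0 + 0.00·15.0) / (0.69 + 0.73 + 0.00 + 0.00)
  = 18.0830 / 1.4200 = 12.73

12.73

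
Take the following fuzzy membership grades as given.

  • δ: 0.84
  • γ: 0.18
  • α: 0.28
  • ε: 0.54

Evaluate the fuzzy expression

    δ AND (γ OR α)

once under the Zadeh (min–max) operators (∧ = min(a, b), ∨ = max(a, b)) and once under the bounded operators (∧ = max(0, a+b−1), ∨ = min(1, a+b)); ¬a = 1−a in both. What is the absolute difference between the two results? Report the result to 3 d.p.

0.020

Under Zadeh (min–max):
  γ OR α = max(a, b) on (0.18, 0.28) = 0.28
  δ AND (γ OR α) = min(a, b) on (0.84, 0.28) = 0.28
  → value = 0.2800
Under bounded:
  γ OR α = min(1, a+b) on (0.18, 0.28) = 0.46
  δ AND (γ OR α) = max(0, a+b−1) on (0.84, 0.46) = 0.30
  → value = 0.3000
|0.2800 − 0.3000| = 0.020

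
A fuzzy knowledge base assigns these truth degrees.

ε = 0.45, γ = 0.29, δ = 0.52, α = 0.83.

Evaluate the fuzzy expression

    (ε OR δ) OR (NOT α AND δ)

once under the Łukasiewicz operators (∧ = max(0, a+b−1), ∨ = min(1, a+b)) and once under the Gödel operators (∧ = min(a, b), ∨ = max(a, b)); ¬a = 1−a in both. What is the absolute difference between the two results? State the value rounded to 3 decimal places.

Under Łukasiewicz:
  ε OR δ = min(1, a+b) on (0.45, 0.52) = 0.97
  NOT α = 1 − 0.83 = 0.17
  NOT α AND δ = max(0, a+b−1) on (0.17, 0.52) = 0.00
  (ε OR δ) OR (NOT α AND δ) = min(1, a+b) on (0.97, 0.00) = 0.97
  → value = 0.9700
Under Gödel:
  ε OR δ = max(a, b) on (0.45, 0.52) = 0.52
  NOT α = 1 − 0.83 = 0.17
  NOT α AND δ = min(a, b) on (0.17, 0.52) = 0.17
  (ε OR δ) OR (NOT α AND δ) = max(a, b) on (0.52, 0.17) = 0.52
  → value = 0.5200
|0.9700 − 0.5200| = 0.450

0.450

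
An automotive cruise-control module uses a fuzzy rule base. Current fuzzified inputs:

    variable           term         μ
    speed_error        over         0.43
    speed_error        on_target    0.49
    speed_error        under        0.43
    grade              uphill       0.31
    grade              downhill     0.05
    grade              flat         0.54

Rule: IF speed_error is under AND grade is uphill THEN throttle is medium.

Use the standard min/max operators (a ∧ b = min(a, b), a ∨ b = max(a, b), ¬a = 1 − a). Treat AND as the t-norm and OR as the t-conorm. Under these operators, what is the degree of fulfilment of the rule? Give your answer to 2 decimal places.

firing strength: under=0.43, uphill=0.31; AND[min(a, b)] → w = 0.31

0.31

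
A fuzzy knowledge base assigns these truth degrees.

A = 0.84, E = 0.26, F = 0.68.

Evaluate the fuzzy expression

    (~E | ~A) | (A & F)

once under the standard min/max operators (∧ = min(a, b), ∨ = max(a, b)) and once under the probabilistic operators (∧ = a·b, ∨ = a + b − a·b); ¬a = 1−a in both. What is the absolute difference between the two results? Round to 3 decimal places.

Under standard min/max:
  ~E = 1 − 0.26 = 0.74
  ~A = 1 − 0.84 = 0.16
  ~E | ~A = max(a, b) on (0.74, 0.16) = 0.74
  A & F = min(a, b) on (0.84, 0.68) = 0.68
  (~E | ~A) | (A & F) = max(a, b) on (0.74, 0.68) = 0.74
  → value = 0.7400
Under probabilistic:
  ~E = 1 − 0.2600 = 0.7400
  ~A = 1 − 0.8400 = 0.1600
  ~E | ~A = a + b − a·b on (0.7400, 0.1600) = 0.7816
  A & F = a·b on (0.8400, 0.6800) = 0.5712
  (~E | ~A) | (A & F) = a + b − a·b on (0.7816, 0.5712) = 0.9064
  → value = 0.9064
|0.7400 − 0.9064| = 0.166

0.166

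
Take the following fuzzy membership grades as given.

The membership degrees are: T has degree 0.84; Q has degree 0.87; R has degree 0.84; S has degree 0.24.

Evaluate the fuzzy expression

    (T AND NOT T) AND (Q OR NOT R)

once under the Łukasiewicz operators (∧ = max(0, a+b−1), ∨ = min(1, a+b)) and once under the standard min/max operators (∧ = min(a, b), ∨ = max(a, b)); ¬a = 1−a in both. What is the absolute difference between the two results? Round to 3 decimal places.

0.160

Under Łukasiewicz:
  NOT T = 1 − 0.84 = 0.16
  T AND NOT T = max(0, a+b−1) on (0.84, 0.16) = 0.00
  NOT R = 1 − 0.84 = 0.16
  Q OR NOT R = min(1, a+b) on (0.87, 0.16) = 1.00
  (T AND NOT T) AND (Q OR NOT R) = max(0, a+b−1) on (0.00, 1.00) = 0.00
  → value = 0.0000
Under standard min/max:
  NOT T = 1 − 0.84 = 0.16
  T AND NOT T = min(a, b) on (0.84, 0.16) = 0.16
  NOT R = 1 − 0.84 = 0.16
  Q OR NOT R = max(a, b) on (0.87, 0.16) = 0.87
  (T AND NOT T) AND (Q OR NOT R) = min(a, b) on (0.16, 0.87) = 0.16
  → value = 0.1600
|0.0000 − 0.1600| = 0.160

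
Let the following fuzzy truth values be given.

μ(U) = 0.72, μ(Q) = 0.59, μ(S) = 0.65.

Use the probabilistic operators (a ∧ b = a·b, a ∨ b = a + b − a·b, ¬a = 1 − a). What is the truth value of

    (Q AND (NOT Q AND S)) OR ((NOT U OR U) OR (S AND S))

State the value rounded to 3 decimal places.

0.902

NOT Q = 1 − 0.5900 = 0.4100
NOT Q AND S = a·b on (0.4100, 0.6500) = 0.2665
Q AND (NOT Q AND S) = a·b on (0.5900, 0.2665) = 0.1572
NOT U = 1 − 0.7200 = 0.2800
NOT U OR U = a + b − a·b on (0.2800, 0.7200) = 0.7984
S AND S = a·b on (0.6500, 0.6500) = 0.4225
(NOT U OR U) OR (S AND S) = a + b − a·b on (0.7984, 0.4225) = 0.8836
(Q AND (NOT Q AND S)) OR ((NOT U OR U) OR (S AND S)) = a + b − a·b on (0.1572, 0.8836) = 0.9019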